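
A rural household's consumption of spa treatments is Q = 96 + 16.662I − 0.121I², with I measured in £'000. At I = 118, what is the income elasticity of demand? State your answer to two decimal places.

At I = 118: Q = 377.3120.
dQ/dI = 16.662 − 0.242I = -11.89400.
η = (dQ/dI)·(I/Q) = -11.89400 × (118/377.3120) = -3.72.

-3.72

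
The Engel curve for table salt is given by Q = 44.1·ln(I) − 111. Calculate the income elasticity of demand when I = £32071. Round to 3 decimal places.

At I = 32071: Q = 346.569.
dQ/dI = 44.1/I = 0.00137507 at this income.
η = (dQ/dI)·(I/Q) = 0.00137507 × (32071/346.569) = 0.127.

0.127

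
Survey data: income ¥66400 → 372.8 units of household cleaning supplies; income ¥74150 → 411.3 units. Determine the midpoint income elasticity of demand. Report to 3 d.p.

ΔQ = 411.3 − 372.8 = 38.5; midpoint Q̄ = (372.8 + 411.3)/2 = 392.05.
ΔI = 74150 − 66400 = 7750; midpoint Ī = (66400 + 74150)/2 = 70275.
η = (ΔQ/Q̄) ÷ (ΔI/Ī) = (38.5/392.05) ÷ (7750/70275) = 0.890.

0.890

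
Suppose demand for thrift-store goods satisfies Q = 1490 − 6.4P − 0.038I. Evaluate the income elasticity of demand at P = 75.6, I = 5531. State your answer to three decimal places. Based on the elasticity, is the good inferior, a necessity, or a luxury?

At P = 75.6, I = 5531: Q = 795.982.
Holding P constant, ∂Q/∂I = −0.038.
η_I = (∂Q/∂I)·(I/Q) = -0.038 × (5531/795.982) = -0.264.
Since η < 0, this is an inferior good.

-0.264 (inferior good)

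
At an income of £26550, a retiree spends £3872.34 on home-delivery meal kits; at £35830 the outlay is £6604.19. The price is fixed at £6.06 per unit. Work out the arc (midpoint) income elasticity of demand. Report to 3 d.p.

With a constant price, Q₁ = 3872.34/6.06 = 639.000 and Q₂ = 6604.19/6.06 = 1089.800 (equivalently, work directly with expenditure since P cancels).
Midpoint %ΔQ = (6604.19 − 3872.34)/5238.26 = 0.52152; midpoint %ΔI = (35830 − 26550)/31190 = 0.29753.
η = 0.52152 / 0.29753 = 1.753.

1.753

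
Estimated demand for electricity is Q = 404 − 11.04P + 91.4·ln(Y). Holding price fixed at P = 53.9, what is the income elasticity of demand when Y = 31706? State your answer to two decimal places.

0.12

At P = 53.9, Y = 31706: Q = 756.237.
Holding P constant, ∂Q/∂Y = 91.4/Y = 0.00288274.
η_Y = (∂Q/∂Y)·(Y/Q) = 0.00288274 × (31706/756.237) = 0.12.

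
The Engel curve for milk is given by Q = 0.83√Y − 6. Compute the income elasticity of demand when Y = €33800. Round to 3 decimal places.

0.520

At Y = 33800: Q = 146.594.
dQ/dY = 0.83/(2√Y) = 0.0022573 at this income.
η = (dQ/dY)·(Y/Q) = 0.0022573 × (33800/146.594) = 0.520.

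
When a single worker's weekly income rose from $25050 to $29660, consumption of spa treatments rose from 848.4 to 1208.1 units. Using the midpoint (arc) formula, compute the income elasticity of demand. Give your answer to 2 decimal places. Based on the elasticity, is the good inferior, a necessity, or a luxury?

ΔQ = 1208.1 − 848.4 = 359.7; midpoint Q̄ = (848.4 + 1208.1)/2 = 1028.25.
ΔI = 29660 − 25050 = 4610; midpoint Ī = (25050 + 29660)/2 = 27355.
η = (ΔQ/Q̄) ÷ (ΔI/Ī) = (359.7/1028.25) ÷ (4610/27355) = 2.08.
η > 1 ⇒ luxury.

2.08 (luxury)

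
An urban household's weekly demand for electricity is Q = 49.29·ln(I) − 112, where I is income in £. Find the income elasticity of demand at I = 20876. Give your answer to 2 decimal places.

0.13

At I = 20876: Q = 378.256.
dQ/dI = 49.29/I = 0.00236108 at this income.
η = (dQ/dI)·(I/Q) = 0.00236108 × (20876/378.256) = 0.13.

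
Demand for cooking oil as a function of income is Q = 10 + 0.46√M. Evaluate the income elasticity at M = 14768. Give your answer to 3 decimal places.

At M = 14768: Q = 65.901.
dQ/dM = 0.46/(2√M) = 0.00189264 at this income.
η = (dQ/dM)·(M/Q) = 0.00189264 × (14768/65.901) = 0.424.

0.424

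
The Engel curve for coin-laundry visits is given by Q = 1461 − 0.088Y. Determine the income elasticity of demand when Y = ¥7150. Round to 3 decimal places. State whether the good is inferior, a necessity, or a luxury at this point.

At Y = 7150: Q = 831.800.
dQ/dY = −0.088.
η = (dQ/dY)·(Y/Q) = -0.088 × (7150/831.800) = -0.756.
Since η < 0, the good is an inferior good.

-0.756 (inferior good)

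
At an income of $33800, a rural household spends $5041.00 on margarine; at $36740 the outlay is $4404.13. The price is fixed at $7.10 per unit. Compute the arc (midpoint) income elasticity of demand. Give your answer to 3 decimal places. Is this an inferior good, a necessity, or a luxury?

With a constant price, Q₁ = 5041.00/7.10 = 710.000 and Q₂ = 4404.13/7.10 = 620.300 (equivalently, work directly with expenditure since P cancels).
Midpoint %ΔQ = (4404.13 − 5041.00)/4722.57 = -0.13486; midpoint %ΔI = (36740 − 33800)/35270 = 0.08336.
η = -0.13486 / 0.08336 = -1.618.
η < 0 ⇒ inferior good.

-1.618 (inferior good)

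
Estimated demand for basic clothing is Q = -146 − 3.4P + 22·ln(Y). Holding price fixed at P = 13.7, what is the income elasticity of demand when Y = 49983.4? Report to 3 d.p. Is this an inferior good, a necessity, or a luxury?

At P = 13.7, Y = 49983.4: Q = 45.448.
Holding P constant, ∂Q/∂Y = 22/Y = 0.000440146.
η_Y = (∂Q/∂Y)·(Y/Q) = 0.000440146 × (49983.4/45.448) = 0.484.
Since 0 < η < 1, this is a necessity.

0.484 (necessity)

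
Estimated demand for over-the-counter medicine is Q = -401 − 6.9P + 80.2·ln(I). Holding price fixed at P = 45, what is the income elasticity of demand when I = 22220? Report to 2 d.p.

At P = 45, I = 22220: Q = 91.202.
Holding P constant, ∂Q/∂I = 80.2/I = 0.00360936.
η_I = (∂Q/∂I)·(I/Q) = 0.00360936 × (22220/91.202) = 0.88.

0.88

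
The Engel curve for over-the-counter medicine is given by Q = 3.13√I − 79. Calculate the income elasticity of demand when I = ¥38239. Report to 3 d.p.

At I = 38239: Q = 533.065.
dQ/dI = 3.13/(2√I) = 0.00800315 at this income.
η = (dQ/dI)·(I/Q) = 0.00800315 × (38239/533.065) = 0.574.

0.574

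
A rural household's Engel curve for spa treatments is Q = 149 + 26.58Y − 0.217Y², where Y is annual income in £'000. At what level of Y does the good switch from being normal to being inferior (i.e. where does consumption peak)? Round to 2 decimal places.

dQ/dY = 26.58 − 0.434Y.
The good is inferior where dQ/dY < 0. Setting dQ/dY = 0 gives Y = 26.58 / 0.434 = 61.24.

61.24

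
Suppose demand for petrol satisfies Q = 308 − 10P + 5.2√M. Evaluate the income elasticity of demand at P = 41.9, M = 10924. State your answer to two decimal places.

At P = 41.9, M = 10924: Q = 432.493.
Holding P constant, ∂Q/∂M = 5.2/(2√M) = 0.0248761.
η_M = (∂Q/∂M)·(M/Q) = 0.0248761 × (10924/432.493) = 0.63.

0.63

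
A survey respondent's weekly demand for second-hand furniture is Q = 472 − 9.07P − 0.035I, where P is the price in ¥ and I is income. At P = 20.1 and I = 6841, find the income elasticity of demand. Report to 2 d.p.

At P = 20.1, I = 6841: Q = 50.258.
Holding P constant, ∂Q/∂I = −0.035.
η_I = (∂Q/∂I)·(I/Q) = -0.035 × (6841/50.258) = -4.76.

-4.76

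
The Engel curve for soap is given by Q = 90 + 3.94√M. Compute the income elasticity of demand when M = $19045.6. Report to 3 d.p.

At M = 19045.6: Q = 633.743.
dQ/dM = 3.94/(2√M) = 0.0142748 at this income.
η = (dQ/dM)·(M/Q) = 0.0142748 × (19045.6/633.743) = 0.429.

0.429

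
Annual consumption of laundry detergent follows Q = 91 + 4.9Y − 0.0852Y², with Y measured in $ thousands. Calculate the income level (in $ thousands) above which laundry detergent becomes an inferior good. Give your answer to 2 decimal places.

dQ/dY = 4.9 − 0.1704Y.
The good is inferior where dQ/dY < 0. Setting dQ/dY = 0 gives Y = 4.9 / 0.1704 = 28.76.

28.76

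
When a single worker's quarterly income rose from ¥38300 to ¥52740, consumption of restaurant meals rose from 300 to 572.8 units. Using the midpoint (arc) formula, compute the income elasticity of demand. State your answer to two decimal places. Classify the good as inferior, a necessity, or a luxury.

1.97 (luxury)

ΔQ = 572.8 − 300 = 272.8; midpoint Q̄ = (300 + 572.8)/2 = 436.4.
ΔI = 52740 − 38300 = 14440; midpoint Ī = (38300 + 52740)/2 = 45520.
η = (ΔQ/Q̄) ÷ (ΔI/Ī) = (272.8/436.4) ÷ (14440/45520) = 1.97.
η > 1 ⇒ luxury.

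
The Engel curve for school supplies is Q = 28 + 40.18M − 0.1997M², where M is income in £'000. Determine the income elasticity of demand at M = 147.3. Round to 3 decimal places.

At M = 147.3: Q = 1613.5652.
dQ/dM = 40.18 − 0.3994M = -18.65162.
η = (dQ/dM)·(M/Q) = -18.65162 × (147.3/1613.5652) = -1.703.

-1.703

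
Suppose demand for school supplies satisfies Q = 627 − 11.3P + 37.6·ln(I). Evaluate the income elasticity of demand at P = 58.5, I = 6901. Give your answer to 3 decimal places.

0.126

At P = 58.5, I = 6901: Q = 298.312.
Holding P constant, ∂Q/∂I = 37.6/I = 0.00544849.
η_I = (∂Q/∂I)·(I/Q) = 0.00544849 × (6901/298.312) = 0.126.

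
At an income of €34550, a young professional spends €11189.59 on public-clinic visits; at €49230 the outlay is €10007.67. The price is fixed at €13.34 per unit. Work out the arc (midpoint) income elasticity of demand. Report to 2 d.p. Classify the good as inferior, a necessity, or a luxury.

With a constant price, Q₁ = 11189.59/13.34 = 838.800 and Q₂ = 10007.67/13.34 = 750.200 (equivalently, work directly with expenditure since P cancels).
Midpoint %ΔQ = (10007.67 − 11189.59)/10598.63 = -0.11152; midpoint %ΔI = (49230 − 34550)/41890 = 0.35044.
η = -0.11152 / 0.35044 = -0.32.
η < 0 ⇒ inferior good.

-0.32 (inferior good)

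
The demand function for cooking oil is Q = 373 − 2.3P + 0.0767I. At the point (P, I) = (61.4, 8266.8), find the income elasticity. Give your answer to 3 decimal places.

At P = 61.4, I = 8266.8: Q = 865.844.
Holding P constant, ∂Q/∂I = 0.0767.
η_I = (∂Q/∂I)·(I/Q) = 0.0767 × (8266.8/865.844) = 0.732.

0.732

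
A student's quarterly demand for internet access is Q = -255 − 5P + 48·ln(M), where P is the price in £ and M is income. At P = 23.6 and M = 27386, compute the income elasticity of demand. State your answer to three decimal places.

0.409

At P = 23.6, M = 27386: Q = 117.454.
Holding P constant, ∂Q/∂M = 48/M = 0.00175272.
η_M = (∂Q/∂M)·(M/Q) = 0.00175272 × (27386/117.454) = 0.409.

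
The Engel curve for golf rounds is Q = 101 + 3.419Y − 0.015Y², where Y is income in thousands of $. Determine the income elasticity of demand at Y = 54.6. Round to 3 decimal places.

At Y = 54.6: Q = 242.9600.
dQ/dY = 3.419 − 0.03Y = 1.78100.
η = (dQ/dY)·(Y/Q) = 1.78100 × (54.6/242.9600) = 0.400.

0.400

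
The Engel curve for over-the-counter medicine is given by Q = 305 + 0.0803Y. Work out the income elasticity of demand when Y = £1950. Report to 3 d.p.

At Y = 1950: Q = 461.585.
dQ/dY = 0.0803.
η = (dQ/dY)·(Y/Q) = 0.0803 × (1950/461.585) = 0.339.

0.339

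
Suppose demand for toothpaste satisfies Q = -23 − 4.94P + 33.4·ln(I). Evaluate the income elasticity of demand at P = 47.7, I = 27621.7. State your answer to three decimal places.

0.403

At P = 47.7, I = 27621.7: Q = 82.922.
Holding P constant, ∂Q/∂I = 33.4/I = 0.00120919.
η_I = (∂Q/∂I)·(I/Q) = 0.00120919 × (27621.7/82.922) = 0.403.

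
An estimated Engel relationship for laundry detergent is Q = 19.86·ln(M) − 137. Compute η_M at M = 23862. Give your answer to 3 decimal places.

0.314

At M = 23862: Q = 63.190.
dQ/dM = 19.86/M = 0.000832286 at this income.
η = (dQ/dM)·(M/Q) = 0.000832286 × (23862/63.190) = 0.314.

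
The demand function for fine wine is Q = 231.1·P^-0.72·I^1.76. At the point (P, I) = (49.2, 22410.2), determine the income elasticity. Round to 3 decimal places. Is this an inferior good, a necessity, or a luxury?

For a multiplicative demand Q = A·P^α·I^β, the income elasticity is β everywhere.
Here β = 1.76, so η = 1.760.
Since η > 1, this is a luxury.

1.760 (luxury)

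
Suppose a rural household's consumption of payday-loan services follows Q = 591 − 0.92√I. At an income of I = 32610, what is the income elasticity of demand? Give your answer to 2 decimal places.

-0.20

At I = 32610: Q = 424.864.
dQ/dI = -0.92/(2√I) = -0.00254731 at this income.
η = (dQ/dI)·(I/Q) = -0.00254731 × (32610/424.864) = -0.20.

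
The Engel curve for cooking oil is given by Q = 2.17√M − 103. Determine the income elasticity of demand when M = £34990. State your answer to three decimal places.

At M = 34990: Q = 302.912.
dQ/dM = 2.17/(2√M) = 0.0058004 at this income.
η = (dQ/dM)·(M/Q) = 0.0058004 × (34990/302.912) = 0.670.

0.670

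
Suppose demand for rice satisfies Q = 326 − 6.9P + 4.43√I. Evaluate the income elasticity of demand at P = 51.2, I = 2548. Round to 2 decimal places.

0.57

At P = 51.2, I = 2548: Q = 196.336.
Holding P constant, ∂Q/∂I = 4.43/(2√I) = 0.0438807.
η_I = (∂Q/∂I)·(I/Q) = 0.0438807 × (2548/196.336) = 0.57.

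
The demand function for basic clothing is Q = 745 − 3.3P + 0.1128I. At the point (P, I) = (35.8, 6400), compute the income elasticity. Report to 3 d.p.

At P = 35.8, I = 6400: Q = 1348.780.
Holding P constant, ∂Q/∂I = 0.1128.
η_I = (∂Q/∂I)·(I/Q) = 0.1128 × (6400/1348.780) = 0.535.

0.535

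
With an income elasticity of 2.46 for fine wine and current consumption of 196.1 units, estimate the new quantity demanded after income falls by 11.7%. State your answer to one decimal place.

139.7

%ΔQ ≈ η × %ΔI = 2.46 × (-11.7%) = -28.782%.
New Q ≈ 196.1 × (1 − 0.28782) = 139.7.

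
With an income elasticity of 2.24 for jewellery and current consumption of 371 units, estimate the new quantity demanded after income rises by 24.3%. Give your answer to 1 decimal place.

572.9

%ΔQ ≈ η × %ΔI = 2.24 × 24.3% = 54.432%.
New Q ≈ 371 × (1 + 0.54432) = 572.9.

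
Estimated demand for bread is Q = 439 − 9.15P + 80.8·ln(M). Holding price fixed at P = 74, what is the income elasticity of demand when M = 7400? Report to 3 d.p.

0.168

At P = 74, M = 7400: Q = 481.766.
Holding P constant, ∂Q/∂M = 80.8/M = 0.0109189.
η_M = (∂Q/∂M)·(M/Q) = 0.0109189 × (7400/481.766) = 0.168.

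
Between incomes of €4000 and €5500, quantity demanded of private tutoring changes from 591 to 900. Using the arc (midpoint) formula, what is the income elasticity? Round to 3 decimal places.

1.313

ΔQ = 900 − 591 = 309; midpoint Q̄ = (591 + 900)/2 = 745.5.
ΔI = 5500 − 4000 = 1500; midpoint Ī = (4000 + 5500)/2 = 4750.
η = (ΔQ/Q̄) ÷ (ΔI/Ī) = (309/745.5) ÷ (1500/4750) = 1.313.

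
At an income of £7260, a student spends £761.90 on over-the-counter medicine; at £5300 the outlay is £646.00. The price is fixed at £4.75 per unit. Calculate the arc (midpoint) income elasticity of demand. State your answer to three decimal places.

0.528

With a constant price, Q₁ = 761.90/4.75 = 160.400 and Q₂ = 646.00/4.75 = 136.000 (equivalently, work directly with expenditure since P cancels).
Midpoint %ΔQ = (646.00 − 761.90)/703.95 = -0.16464; midpoint %ΔI = (5300 − 7260)/6280 = -0.31210.
η = -0.16464 / -0.31210 = 0.528.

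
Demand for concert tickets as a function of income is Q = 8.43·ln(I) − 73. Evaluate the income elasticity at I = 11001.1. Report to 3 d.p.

1.548

At I = 11001.1: Q = 5.447.
dQ/dI = 8.43/I = 0.000766287 at this income.
η = (dQ/dI)·(I/Q) = 0.000766287 × (11001.1/5.447) = 1.548.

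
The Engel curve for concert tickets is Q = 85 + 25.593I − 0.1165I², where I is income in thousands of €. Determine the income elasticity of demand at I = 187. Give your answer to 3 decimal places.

-4.218

At I = 187: Q = 797.0025.
dQ/dI = 25.593 − 0.233I = -17.97800.
η = (dQ/dI)·(I/Q) = -17.97800 × (187/797.0025) = -4.218.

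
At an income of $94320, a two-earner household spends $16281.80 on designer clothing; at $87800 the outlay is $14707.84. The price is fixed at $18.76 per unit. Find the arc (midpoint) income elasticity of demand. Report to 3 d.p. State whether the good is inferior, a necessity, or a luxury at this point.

With a constant price, Q₁ = 16281.80/18.76 = 867.900 and Q₂ = 14707.84/18.76 = 784.000 (equivalently, work directly with expenditure since P cancels).
Midpoint %ΔQ = (14707.84 − 16281.80)/15494.82 = -0.10158; midpoint %ΔI = (87800 − 94320)/91060 = -0.07160.
η = -0.10158 / -0.07160 = 1.419.
η > 1 ⇒ luxury.

1.419 (luxury)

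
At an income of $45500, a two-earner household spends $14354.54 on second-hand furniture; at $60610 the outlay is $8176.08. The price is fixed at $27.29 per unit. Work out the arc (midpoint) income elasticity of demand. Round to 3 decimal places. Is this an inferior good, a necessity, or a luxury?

With a constant price, Q₁ = 14354.54/27.29 = 526.000 and Q₂ = 8176.08/27.29 = 299.600 (equivalently, work directly with expenditure since P cancels).
Midpoint %ΔQ = (8176.08 − 14354.54)/11265.31 = -0.54845; midpoint %ΔI = (60610 − 45500)/53055 = 0.28480.
η = -0.54845 / 0.28480 = -1.926.
η < 0 ⇒ inferior good.

-1.926 (inferior good)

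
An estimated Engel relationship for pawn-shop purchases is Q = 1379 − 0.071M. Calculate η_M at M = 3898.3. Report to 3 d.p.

At M = 3898.3: Q = 1102.221.
dQ/dM = −0.071.
η = (dQ/dM)·(M/Q) = -0.071 × (3898.3/1102.221) = -0.251.

-0.251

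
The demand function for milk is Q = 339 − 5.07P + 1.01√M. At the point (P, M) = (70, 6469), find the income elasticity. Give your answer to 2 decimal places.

At P = 70, M = 6469: Q = 65.334.
Holding P constant, ∂Q/∂M = 1.01/(2√M) = 0.00627874.
η_M = (∂Q/∂M)·(M/Q) = 0.00627874 × (6469/65.334) = 0.62.

0.62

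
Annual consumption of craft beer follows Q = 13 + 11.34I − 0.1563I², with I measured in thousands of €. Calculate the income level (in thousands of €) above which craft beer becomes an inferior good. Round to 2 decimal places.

dQ/dI = 11.34 − 0.3126I.
The good is inferior where dQ/dI < 0. Setting dQ/dI = 0 gives I = 11.34 / 0.3126 = 36.28.

36.28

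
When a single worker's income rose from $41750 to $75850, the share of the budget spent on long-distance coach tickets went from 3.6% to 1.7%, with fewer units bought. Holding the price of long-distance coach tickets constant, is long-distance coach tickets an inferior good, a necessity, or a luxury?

inferior good

Quantity demanded falls as income rises, so η < 0.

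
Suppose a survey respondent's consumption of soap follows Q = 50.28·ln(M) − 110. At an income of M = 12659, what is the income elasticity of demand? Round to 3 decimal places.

0.138

At M = 12659: Q = 364.951.
dQ/dM = 50.28/M = 0.00397188 at this income.
η = (dQ/dM)·(M/Q) = 0.00397188 × (12659/364.951) = 0.138.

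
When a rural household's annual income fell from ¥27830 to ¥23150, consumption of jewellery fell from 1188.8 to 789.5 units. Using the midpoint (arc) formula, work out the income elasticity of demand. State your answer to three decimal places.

ΔQ = 789.5 − 1188.8 = -399.3; midpoint Q̄ = (1188.8 + 789.5)/2 = 989.15.
ΔI = 23150 − 27830 = -4680; midpoint Ī = (27830 + 23150)/2 = 25490.
η = (ΔQ/Q̄) ÷ (ΔI/Ī) = (-399.3/989.15) ÷ (-4680/25490) = 2.199.

2.199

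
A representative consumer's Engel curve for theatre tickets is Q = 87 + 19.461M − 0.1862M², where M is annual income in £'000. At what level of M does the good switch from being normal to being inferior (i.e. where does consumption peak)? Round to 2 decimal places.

dQ/dM = 19.461 − 0.3724M.
The good is inferior where dQ/dM < 0. Setting dQ/dM = 0 gives M = 19.461 / 0.3724 = 52.26.

52.26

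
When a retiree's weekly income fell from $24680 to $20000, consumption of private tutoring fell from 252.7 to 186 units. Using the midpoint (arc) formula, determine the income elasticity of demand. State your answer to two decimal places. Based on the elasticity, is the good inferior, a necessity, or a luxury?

ΔQ = 186 − 252.7 = -66.7; midpoint Q̄ = (252.7 + 186)/2 = 219.35.
ΔI = 20000 − 24680 = -4680; midpoint Ī = (24680 + 20000)/2 = 22340.
η = (ΔQ/Q̄) ÷ (ΔI/Ī) = (-66.7/219.35) ÷ (-4680/22340) = 1.45.
η > 1 ⇒ luxury.

1.45 (luxury)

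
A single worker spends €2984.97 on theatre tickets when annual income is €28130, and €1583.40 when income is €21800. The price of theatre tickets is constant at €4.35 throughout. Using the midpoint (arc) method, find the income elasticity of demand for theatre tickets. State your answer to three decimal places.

With a constant price, Q₁ = 2984.97/4.35 = 686.200 and Q₂ = 1583.40/4.35 = 364.000 (equivalently, work directly with expenditure since P cancels).
Midpoint %ΔQ = (1583.40 − 2984.97)/2284.19 = -0.61360; midpoint %ΔI = (21800 − 28130)/24965 = -0.25355.
η = -0.61360 / -0.25355 = 2.420.

2.420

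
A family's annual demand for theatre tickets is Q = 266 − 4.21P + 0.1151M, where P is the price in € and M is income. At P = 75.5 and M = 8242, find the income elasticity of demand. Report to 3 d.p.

1.058

At P = 75.5, M = 8242: Q = 896.799.
Holding P constant, ∂Q/∂M = 0.1151.
η_M = (∂Q/∂M)·(M/Q) = 0.1151 × (8242/896.799) = 1.058.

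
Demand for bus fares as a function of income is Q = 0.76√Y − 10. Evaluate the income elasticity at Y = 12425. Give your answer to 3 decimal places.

At Y = 12425: Q = 74.715.
dQ/dY = 0.76/(2√Y) = 0.00340907 at this income.
η = (dQ/dY)·(Y/Q) = 0.00340907 × (12425/74.715) = 0.567.

0.567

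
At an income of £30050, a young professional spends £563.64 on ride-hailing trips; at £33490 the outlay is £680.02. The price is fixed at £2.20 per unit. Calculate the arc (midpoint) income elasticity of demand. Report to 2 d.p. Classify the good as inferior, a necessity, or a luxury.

With a constant price, Q₁ = 563.64/2.20 = 256.200 and Q₂ = 680.02/2.20 = 309.100 (equivalently, work directly with expenditure since P cancels).
Midpoint %ΔQ = (680.02 − 563.64)/621.83 = 0.18716; midpoint %ΔI = (33490 − 30050)/31770 = 0.10828.
η = 0.18716 / 0.10828 = 1.73.
η > 1 ⇒ luxury.

1.73 (luxury)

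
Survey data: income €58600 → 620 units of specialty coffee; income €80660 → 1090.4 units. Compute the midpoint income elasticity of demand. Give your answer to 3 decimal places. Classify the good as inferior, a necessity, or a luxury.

1.736 (luxury)

ΔQ = 1090.4 − 620 = 470.4; midpoint Q̄ = (620 + 1090.4)/2 = 855.2.
ΔI = 80660 − 58600 = 22060; midpoint Ī = (58600 + 80660)/2 = 69630.
η = (ΔQ/Q̄) ÷ (ΔI/Ī) = (470.4/855.2) ÷ (22060/69630) = 1.736.
η > 1 ⇒ luxury.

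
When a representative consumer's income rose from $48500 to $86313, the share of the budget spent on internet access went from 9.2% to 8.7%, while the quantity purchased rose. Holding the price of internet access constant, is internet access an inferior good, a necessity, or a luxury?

Quantity rises but the budget share falls as income rises, so 0 < η < 1.

necessity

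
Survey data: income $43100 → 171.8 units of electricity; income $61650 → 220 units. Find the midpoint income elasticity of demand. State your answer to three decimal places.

0.695

ΔQ = 220 − 171.8 = 48.2; midpoint Q̄ = (171.8 + 220)/2 = 195.9.
ΔI = 61650 − 43100 = 18550; midpoint Ī = (43100 + 61650)/2 = 52375.
η = (ΔQ/Q̄) ÷ (ΔI/Ī) = (48.2/195.9) ÷ (18550/52375) = 0.695.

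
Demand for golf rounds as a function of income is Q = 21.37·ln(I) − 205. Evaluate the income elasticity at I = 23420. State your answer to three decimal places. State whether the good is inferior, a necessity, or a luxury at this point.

At I = 23420: Q = 10.011.
dQ/dI = 21.37/I = 0.000912468 at this income.
η = (dQ/dI)·(I/Q) = 0.000912468 × (23420/10.011) = 2.135.
Since η > 1, the good is a luxury.

2.135 (luxury)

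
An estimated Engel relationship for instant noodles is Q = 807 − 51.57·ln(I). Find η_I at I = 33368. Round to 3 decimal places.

At I = 33368: Q = 269.880.
dQ/dI = -51.57/I = -0.00154549 at this income.
η = (dQ/dI)·(I/Q) = -0.00154549 × (33368/269.880) = -0.191.

-0.191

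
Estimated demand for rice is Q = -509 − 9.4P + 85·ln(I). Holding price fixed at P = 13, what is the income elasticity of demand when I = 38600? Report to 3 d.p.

At P = 13, I = 38600: Q = 266.486.
Holding P constant, ∂Q/∂I = 85/I = 0.00220207.
η_I = (∂Q/∂I)·(I/Q) = 0.00220207 × (38600/266.486) = 0.319.

0.319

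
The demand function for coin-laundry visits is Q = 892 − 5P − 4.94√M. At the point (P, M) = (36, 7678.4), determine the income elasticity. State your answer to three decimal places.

At P = 36, M = 7678.4: Q = 279.125.
Holding P constant, ∂Q/∂M = -4.94/(2√M) = -0.0281878.
η_M = (∂Q/∂M)·(M/Q) = -0.0281878 × (7678.4/279.125) = -0.775.

-0.775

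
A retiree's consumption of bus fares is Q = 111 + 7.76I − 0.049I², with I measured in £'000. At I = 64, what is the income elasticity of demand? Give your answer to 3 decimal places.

0.234

At I = 64: Q = 406.9360.
dQ/dI = 7.76 − 0.098I = 1.48800.
η = (dQ/dI)·(I/Q) = 1.48800 × (64/406.9360) = 0.234.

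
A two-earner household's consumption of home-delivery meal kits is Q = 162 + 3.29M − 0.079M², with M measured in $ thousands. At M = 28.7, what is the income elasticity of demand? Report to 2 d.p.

At M = 28.7: Q = 191.3515.
dQ/dM = 3.29 − 0.158M = -1.24460.
η = (dQ/dM)·(M/Q) = -1.24460 × (28.7/191.3515) = -0.19.

-0.19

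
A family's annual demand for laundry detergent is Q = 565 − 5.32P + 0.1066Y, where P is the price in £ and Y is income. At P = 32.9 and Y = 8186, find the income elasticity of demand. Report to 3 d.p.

At P = 32.9, Y = 8186: Q = 1262.600.
Holding P constant, ∂Q/∂Y = 0.1066.
η_Y = (∂Q/∂Y)·(Y/Q) = 0.1066 × (8186/1262.600) = 0.691.

0.691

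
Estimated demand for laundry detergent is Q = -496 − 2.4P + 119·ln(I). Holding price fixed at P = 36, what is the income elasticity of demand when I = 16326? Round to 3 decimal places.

0.208

At P = 36, I = 16326: Q = 571.961.
Holding P constant, ∂Q/∂I = 119/I = 0.00728899.
η_I = (∂Q/∂I)·(I/Q) = 0.00728899 × (16326/571.961) = 0.208.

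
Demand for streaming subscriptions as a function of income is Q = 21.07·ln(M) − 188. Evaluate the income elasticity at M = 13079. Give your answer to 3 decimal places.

1.798

At M = 13079: Q = 11.718.
dQ/dM = 21.07/M = 0.00161098 at this income.
η = (dQ/dM)·(M/Q) = 0.00161098 × (13079/11.718) = 1.798.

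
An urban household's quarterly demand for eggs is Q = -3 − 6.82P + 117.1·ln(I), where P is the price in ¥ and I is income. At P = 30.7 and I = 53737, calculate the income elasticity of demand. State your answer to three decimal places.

0.110

At P = 30.7, I = 53737: Q = 1063.062.
Holding P constant, ∂Q/∂I = 117.1/I = 0.00217913.
η_I = (∂Q/∂I)·(I/Q) = 0.00217913 × (53737/1063.062) = 0.110.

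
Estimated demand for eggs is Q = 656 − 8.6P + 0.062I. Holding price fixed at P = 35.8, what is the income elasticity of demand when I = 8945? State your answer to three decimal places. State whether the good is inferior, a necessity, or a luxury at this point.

At P = 35.8, I = 8945: Q = 902.710.
Holding P constant, ∂Q/∂I = 0.062.
η_I = (∂Q/∂I)·(I/Q) = 0.062 × (8945/902.710) = 0.614.
Since 0 < η < 1, this is a necessity.

0.614 (necessity)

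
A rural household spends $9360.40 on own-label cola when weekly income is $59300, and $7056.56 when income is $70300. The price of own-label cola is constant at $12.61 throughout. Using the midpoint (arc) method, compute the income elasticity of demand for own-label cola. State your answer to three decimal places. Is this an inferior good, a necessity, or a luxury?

With a constant price, Q₁ = 9360.40/12.61 = 742.300 and Q₂ = 7056.56/12.61 = 559.600 (equivalently, work directly with expenditure since P cancels).
Midpoint %ΔQ = (7056.56 − 9360.40)/8208.48 = -0.28067; midpoint %ΔI = (70300 − 59300)/64800 = 0.16975.
η = -0.28067 / 0.16975 = -1.653.
η < 0 ⇒ inferior good.

-1.653 (inferior good)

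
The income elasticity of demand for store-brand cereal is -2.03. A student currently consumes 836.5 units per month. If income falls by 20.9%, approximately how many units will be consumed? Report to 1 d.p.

%ΔQ ≈ η × %ΔI = -2.03 × (-20.9%) = 42.427%.
New Q ≈ 836.5 × (1 + 0.42427) = 1191.4.

1191.4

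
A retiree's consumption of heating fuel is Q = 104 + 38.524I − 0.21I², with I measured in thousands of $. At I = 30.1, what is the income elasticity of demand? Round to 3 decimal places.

At I = 30.1: Q = 1073.3103.
dQ/dI = 38.524 − 0.42I = 25.88200.
η = (dQ/dI)·(I/Q) = 25.88200 × (30.1/1073.3103) = 0.726.

0.726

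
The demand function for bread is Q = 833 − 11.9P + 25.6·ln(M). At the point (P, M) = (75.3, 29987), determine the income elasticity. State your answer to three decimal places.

At P = 75.3, M = 29987: Q = 200.828.
Holding P constant, ∂Q/∂M = 25.6/M = 0.000853703.
η_M = (∂Q/∂M)·(M/Q) = 0.000853703 × (29987/200.828) = 0.127.

0.127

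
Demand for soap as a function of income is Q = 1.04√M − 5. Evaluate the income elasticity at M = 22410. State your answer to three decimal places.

0.517

At M = 22410: Q = 150.688.
dQ/dM = 1.04/(2√M) = 0.00347362 at this income.
η = (dQ/dM)·(M/Q) = 0.00347362 × (22410/150.688) = 0.517.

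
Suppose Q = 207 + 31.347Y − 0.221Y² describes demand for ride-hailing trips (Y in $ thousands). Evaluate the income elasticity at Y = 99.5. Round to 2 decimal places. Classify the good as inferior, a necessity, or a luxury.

At Y = 99.5: Q = 1138.0713.
dQ/dY = 31.347 − 0.442Y = -12.63200.
η = (dQ/dY)·(Y/Q) = -12.63200 × (99.5/1138.0713) = -1.10.
η < 0 ⇒ inferior good.

-1.10 (inferior good)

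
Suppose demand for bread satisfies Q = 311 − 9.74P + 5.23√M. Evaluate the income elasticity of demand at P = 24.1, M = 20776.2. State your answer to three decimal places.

0.454

At P = 24.1, M = 20776.2: Q = 830.116.
Holding P constant, ∂Q/∂M = 5.23/(2√M) = 0.0181421.
η_M = (∂Q/∂M)·(M/Q) = 0.0181421 × (20776.2/830.116) = 0.454.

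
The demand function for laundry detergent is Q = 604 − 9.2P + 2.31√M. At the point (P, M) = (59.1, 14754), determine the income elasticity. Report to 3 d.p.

At P = 59.1, M = 14754: Q = 340.867.
Holding P constant, ∂Q/∂M = 2.31/(2√M) = 0.00950883.
η_M = (∂Q/∂M)·(M/Q) = 0.00950883 × (14754/340.867) = 0.412.

0.412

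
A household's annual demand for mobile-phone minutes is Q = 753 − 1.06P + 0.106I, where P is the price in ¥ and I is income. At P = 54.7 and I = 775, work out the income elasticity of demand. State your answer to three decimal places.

At P = 54.7, I = 775: Q = 777.168.
Holding P constant, ∂Q/∂I = 0.106.
η_I = (∂Q/∂I)·(I/Q) = 0.106 × (775/777.168) = 0.106.

0.106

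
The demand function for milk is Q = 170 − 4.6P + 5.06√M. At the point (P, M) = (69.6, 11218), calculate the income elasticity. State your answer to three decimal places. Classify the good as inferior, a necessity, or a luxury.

0.695 (necessity)

At P = 69.6, M = 11218: Q = 385.770.
Holding P constant, ∂Q/∂M = 5.06/(2√M) = 0.0238871.
η_M = (∂Q/∂M)·(M/Q) = 0.0238871 × (11218/385.770) = 0.695.
Since 0 < η < 1, this is a necessity.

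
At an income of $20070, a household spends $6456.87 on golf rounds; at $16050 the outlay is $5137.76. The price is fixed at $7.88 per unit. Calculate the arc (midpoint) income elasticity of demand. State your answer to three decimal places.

1.022

With a constant price, Q₁ = 6456.87/7.88 = 819.400 and Q₂ = 5137.76/7.88 = 652.000 (equivalently, work directly with expenditure since P cancels).
Midpoint %ΔQ = (5137.76 − 6456.87)/5797.32 = -0.22754; midpoint %ΔI = (16050 − 20070)/18060 = -0.22259.
η = -0.22754 / -0.22259 = 1.022.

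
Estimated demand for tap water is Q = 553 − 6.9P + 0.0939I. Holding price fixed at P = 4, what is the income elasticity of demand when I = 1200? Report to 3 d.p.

At P = 4, I = 1200: Q = 638.080.
Holding P constant, ∂Q/∂I = 0.0939.
η_I = (∂Q/∂I)·(I/Q) = 0.0939 × (1200/638.080) = 0.177.

0.177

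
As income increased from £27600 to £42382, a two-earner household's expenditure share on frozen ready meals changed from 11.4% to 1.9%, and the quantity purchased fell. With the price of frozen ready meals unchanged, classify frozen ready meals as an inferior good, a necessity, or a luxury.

inferior good

Quantity demanded falls as income rises, so η < 0.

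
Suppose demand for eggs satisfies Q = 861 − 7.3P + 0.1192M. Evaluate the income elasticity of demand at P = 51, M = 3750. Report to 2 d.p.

0.48

At P = 51, M = 3750: Q = 935.700.
Holding P constant, ∂Q/∂M = 0.1192.
η_M = (∂Q/∂M)·(M/Q) = 0.1192 × (3750/935.700) = 0.48.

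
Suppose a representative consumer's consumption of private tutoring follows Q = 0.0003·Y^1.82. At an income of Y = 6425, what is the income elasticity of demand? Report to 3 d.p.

1.820

For Q = A·Y^β the income elasticity is constant and equal to β.
Here β = 1.82, so η = 1.820.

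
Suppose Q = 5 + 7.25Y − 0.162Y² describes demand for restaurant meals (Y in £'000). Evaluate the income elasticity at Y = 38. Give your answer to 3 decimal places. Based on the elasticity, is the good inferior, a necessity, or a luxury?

-4.130 (inferior good)

At Y = 38: Q = 46.5720.
dQ/dY = 7.25 − 0.324Y = -5.06200.
η = (dQ/dY)·(Y/Q) = -5.06200 × (38/46.5720) = -4.130.
η < 0 ⇒ inferior good.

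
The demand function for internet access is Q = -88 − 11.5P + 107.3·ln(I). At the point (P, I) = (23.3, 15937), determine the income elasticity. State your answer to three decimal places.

At P = 23.3, I = 15937: Q = 682.328.
Holding P constant, ∂Q/∂I = 107.3/I = 0.00673276.
η_I = (∂Q/∂I)·(I/Q) = 0.00673276 × (15937/682.328) = 0.157.

0.157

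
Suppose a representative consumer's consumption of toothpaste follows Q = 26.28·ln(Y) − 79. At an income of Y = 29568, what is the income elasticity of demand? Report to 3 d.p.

0.137

At Y = 29568: Q = 191.538.
dQ/dY = 26.28/Y = 0.000888799 at this income.
η = (dQ/dY)·(Y/Q) = 0.000888799 × (29568/191.538) = 0.137.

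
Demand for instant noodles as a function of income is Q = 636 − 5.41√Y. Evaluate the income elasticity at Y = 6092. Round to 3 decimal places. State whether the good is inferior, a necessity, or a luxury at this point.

-0.988 (inferior good)

At Y = 6092: Q = 213.743.
dQ/dY = -5.41/(2√Y) = -0.0346567 at this income.
η = (dQ/dY)·(Y/Q) = -0.0346567 × (6092/213.743) = -0.988.
Since η < 0, the good is an inferior good.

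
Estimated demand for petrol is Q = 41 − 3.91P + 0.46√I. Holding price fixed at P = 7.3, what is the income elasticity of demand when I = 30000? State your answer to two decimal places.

At P = 7.3, I = 30000: Q = 92.131.
Holding P constant, ∂Q/∂I = 0.46/(2√I) = 0.00132791.
η_I = (∂Q/∂I)·(I/Q) = 0.00132791 × (30000/92.131) = 0.43.

0.43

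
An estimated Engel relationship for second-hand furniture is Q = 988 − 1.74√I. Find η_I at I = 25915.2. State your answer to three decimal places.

-0.198

At I = 25915.2: Q = 707.891.
dQ/dI = -1.74/(2√I) = -0.00540433 at this income.
η = (dQ/dI)·(I/Q) = -0.00540433 × (25915.2/707.891) = -0.198.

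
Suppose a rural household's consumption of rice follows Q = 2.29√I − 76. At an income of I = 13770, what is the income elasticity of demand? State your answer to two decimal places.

At I = 13770: Q = 192.722.
dQ/dI = 2.29/(2√I) = 0.0097575 at this income.
η = (dQ/dI)·(I/Q) = 0.0097575 × (13770/192.722) = 0.70.

0.70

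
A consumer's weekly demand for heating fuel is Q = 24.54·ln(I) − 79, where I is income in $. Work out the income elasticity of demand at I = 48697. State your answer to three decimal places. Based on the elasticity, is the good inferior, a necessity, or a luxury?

0.132 (necessity)

At I = 48697: Q = 185.869.
dQ/dI = 24.54/I = 0.000503932 at this income.
η = (dQ/dI)·(I/Q) = 0.000503932 × (48697/185.869) = 0.132.
Since 0 < η < 1, the good is a necessity.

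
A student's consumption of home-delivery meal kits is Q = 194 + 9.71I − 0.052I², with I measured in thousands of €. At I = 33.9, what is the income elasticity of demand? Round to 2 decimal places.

At I = 33.9: Q = 463.4101.
dQ/dI = 9.71 − 0.104I = 6.18440.
η = (dQ/dI)·(I/Q) = 6.18440 × (33.9/463.4101) = 0.45.

0.45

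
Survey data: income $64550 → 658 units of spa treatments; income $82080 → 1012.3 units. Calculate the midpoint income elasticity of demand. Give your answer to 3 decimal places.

ΔQ = 1012.3 − 658 = 354.3; midpoint Q̄ = (658 + 1012.3)/2 = 835.15.
ΔI = 82080 − 64550 = 17530; midpoint Ī = (64550 + 82080)/2 = 73315.
η = (ΔQ/Q̄) ÷ (ΔI/Ī) = (354.3/835.15) ÷ (17530/73315) = 1.774.

1.774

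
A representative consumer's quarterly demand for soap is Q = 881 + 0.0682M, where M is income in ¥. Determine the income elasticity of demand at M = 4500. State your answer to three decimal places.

0.258

At M = 4500: Q = 1187.900.
dQ/dM = 0.0682.
η = (dQ/dM)·(M/Q) = 0.0682 × (4500/1187.900) = 0.258.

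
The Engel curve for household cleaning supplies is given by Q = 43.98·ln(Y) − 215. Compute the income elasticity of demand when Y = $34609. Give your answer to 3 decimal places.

0.180

At Y = 34609: Q = 244.673.
dQ/dY = 43.98/Y = 0.00127077 at this income.
η = (dQ/dY)·(Y/Q) = 0.00127077 × (34609/244.673) = 0.180.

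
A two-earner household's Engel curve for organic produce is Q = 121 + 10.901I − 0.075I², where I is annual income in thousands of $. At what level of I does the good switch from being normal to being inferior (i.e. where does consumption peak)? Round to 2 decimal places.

dQ/dI = 10.901 − 0.15I.
The good is inferior where dQ/dI < 0. Setting dQ/dI = 0 gives I = 10.901 / 0.15 = 72.67.

72.67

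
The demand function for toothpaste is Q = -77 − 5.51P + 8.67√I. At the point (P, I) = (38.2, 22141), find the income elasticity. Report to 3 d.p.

0.643

At P = 38.2, I = 22141: Q = 1002.601.
Holding P constant, ∂Q/∂I = 8.67/(2√I) = 0.0291334.
η_I = (∂Q/∂I)·(I/Q) = 0.0291334 × (22141/1002.601) = 0.643.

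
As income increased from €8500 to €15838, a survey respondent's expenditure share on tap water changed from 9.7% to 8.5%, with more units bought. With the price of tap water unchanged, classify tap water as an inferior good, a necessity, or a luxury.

Quantity rises but the budget share falls as income rises, so 0 < η < 1.

necessity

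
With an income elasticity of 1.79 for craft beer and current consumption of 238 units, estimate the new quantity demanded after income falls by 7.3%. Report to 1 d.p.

%ΔQ ≈ η × %ΔI = 1.79 × (-7.3%) = -13.067%.
New Q ≈ 238 × (1 − 0.13067) = 206.9.

206.9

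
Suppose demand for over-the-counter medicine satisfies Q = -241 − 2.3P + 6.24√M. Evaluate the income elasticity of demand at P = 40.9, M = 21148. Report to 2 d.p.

At P = 40.9, M = 21148: Q = 572.373.
Holding P constant, ∂Q/∂M = 6.24/(2√M) = 0.0214546.
η_M = (∂Q/∂M)·(M/Q) = 0.0214546 × (21148/572.373) = 0.79.

0.79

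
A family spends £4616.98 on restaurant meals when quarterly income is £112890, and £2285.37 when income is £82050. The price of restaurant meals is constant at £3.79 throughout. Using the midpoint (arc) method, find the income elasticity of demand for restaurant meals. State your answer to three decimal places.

2.135

With a constant price, Q₁ = 4616.98/3.79 = 1218.201 and Q₂ = 2285.37/3.79 = 603.000 (equivalently, work directly with expenditure since P cancels).
Midpoint %ΔQ = (2285.37 − 4616.98)/3451.18 = -0.67560; midpoint %ΔI = (82050 − 112890)/97470 = -0.31641.
η = -0.67560 / -0.31641 = 2.135.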